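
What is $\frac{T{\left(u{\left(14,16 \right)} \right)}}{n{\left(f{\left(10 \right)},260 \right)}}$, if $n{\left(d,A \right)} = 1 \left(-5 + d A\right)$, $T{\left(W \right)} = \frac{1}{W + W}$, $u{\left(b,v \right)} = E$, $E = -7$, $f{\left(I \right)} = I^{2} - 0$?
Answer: $- \frac{1}{363930} \approx -2.7478 \cdot 10^{-6}$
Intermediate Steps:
$f{\left(I \right)} = I^{2}$ ($f{\left(I \right)} = I^{2} + 0 = I^{2}$)
$u{\left(b,v \right)} = -7$
$T{\left(W \right)} = \frac{1}{2 W}$
$n{\left(d,A \right)} = -5 + A d$ ($n{\left(d,A \right)} = 1 \left(-5 + A d\right) = -5 + A d$)
$\frac{T{\left(u{\left(14,16 \right)} \right)}}{n{\left(f{\left(10 \right)},260 \right)}} = \frac{\frac{1}{2} \frac{1}{-7}}{-5 + 260 \cdot 10^{2}} = \frac{\frac{1}{2} \left(- \frac{1}{7}\right)}{-5 + 260 \cdot 100} = - \frac{1}{14 \left(-5 + 26000\right)} = - \frac{1}{14 \cdot 25995} = \left(- \frac{1}{14}\right) \frac{1}{25995} = - \frac{1}{363930}$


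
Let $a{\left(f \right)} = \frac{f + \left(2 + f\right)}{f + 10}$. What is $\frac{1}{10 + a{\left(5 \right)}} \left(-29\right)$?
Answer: $- \frac{145}{54} \approx -2.6852$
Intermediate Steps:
$a{\left(f \right)} = \frac{2 + 2 f}{10 + f}$
$\frac{1}{10 + a{\left(5 \right)}} \left(-29\right) = \frac{1}{10 + \frac{2 \left(1 + 5\right)}{10 + 5}} \left(-29\right) = \frac{1}{10 + 2 \cdot \frac{1}{15} \cdot 6} \left(-29\right) = \frac{1}{10 + \frac{4}{5}} \left(-29\right) = \frac{1}{\frac{54}{5}} \left(-29\right) = \frac{5}{54} \left(-29\right) = - \frac{145}{54}$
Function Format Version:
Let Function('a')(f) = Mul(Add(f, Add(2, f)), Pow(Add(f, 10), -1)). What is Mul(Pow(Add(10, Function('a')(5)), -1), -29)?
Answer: Rational(-145, 54) ≈ -2.6852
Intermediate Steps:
Function('a')(f) = Mul(Pow(Add(10, f), -1), Add(2, Mul(2, f))) (Function('a')(f) = Mul(Add(2, Mul(2, f)), Pow(Add(10, f), -1)) = Mul(Pow(Add(10, f), -1), Add(2, Mul(2, f))))
Mul(Pow(Add(10, Function('a')(5)), -1), -29) = Mul(Pow(Add(10, Mul(2, Pow(Add(10, 5), -1), Add(1, 5))), -1), -29) = Mul(Pow(Add(10, Mul(2, Pow(15, -1), 6)), -1), -29) = Mul(Pow(Add(10, Mul(2, Rational(1, 15), 6)), -1), -29) = Mul(Pow(Add(10, Rational(4, 5)), -1), -29) = Mul(Pow(Rational(54, 5), -1), -29) = Mul(Rational(5, 54), -29) = Rational(-145, 54)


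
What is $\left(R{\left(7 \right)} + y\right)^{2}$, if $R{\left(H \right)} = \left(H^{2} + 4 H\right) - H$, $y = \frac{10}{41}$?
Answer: $\frac{8294400}{1681} \approx 4934.2$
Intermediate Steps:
$y = \frac{10}{41}$ ($y = 10 \cdot \frac{1}{41} = \frac{10}{41} \approx 0.2439$)
$R{\left(H \right)} = H^{2} + 3 H$
$\left(R{\left(7 \right)} + y\right)^{2} = \left(7 \left(3 + 7\right) + \frac{10}{41}\right)^{2} = \left(7 \cdot 10 + \frac{10}{41}\right)^{2} = \left(70 + \frac{10}{41}\right)^{2} = \left(\frac{2880}{41}\right)^{2} = \frac{8294400}{1681}$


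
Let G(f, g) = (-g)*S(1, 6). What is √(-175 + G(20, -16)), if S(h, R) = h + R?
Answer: 3*I*√7 ≈ 7.9373*I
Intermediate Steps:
S(h, R) = R + h
G(f, g) = -7*g (G(f, g) = (-g)*(6 + 1) = -g*7 = -7*g)
√(-175 + G(20, -16)) = √(-175 - 7*(-16)) = √(-175 + 112) = √(-63) = 3*I*√7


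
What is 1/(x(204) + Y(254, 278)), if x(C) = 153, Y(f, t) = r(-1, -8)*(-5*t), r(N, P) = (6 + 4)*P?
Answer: 1/111353 ≈ 8.9805e-6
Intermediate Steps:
r(N, P) = 10*P
Y(f, t) = 400*t (Y(f, t) = (10*(-8))*(-5*t) = -(-400)*t = 400*t)
1/(x(204) + Y(254, 278)) = 1/(153 + 400*278) = 1/(153 + 111200) = 1/111353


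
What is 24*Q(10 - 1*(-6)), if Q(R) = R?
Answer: 384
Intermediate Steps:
24*Q(10 - 1*(-6)) = 24*(10 - 1*(-6)) = 24*(10 + 6) = 24*16 = 384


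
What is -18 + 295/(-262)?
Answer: -5011/262 ≈ -19.126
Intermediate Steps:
-18 + 295/(-262) = -18 + 295*(-1/262) = -18 - 295/262 = -5011/262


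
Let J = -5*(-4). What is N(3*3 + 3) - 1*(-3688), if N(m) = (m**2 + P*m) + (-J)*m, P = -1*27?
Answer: 3268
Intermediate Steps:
J = 20
P = -27
N(m) = m**2 - 47*m (N(m) = (m**2 - 27*m) + (-1*20)*m = (m**2 - 27*m) - 20*m = m**2 - 47*m)
N(3*3 + 3) - 1*(-3688) = (3*3 + 3)*(-47 + (3*3 + 3)) - 1*(-3688) = (9 + 3)*(-47 + (9 + 3)) + 3688 = 12*(-47 + 12) + 3688 = 12*(-35) + 3688 = -420 + 3688 = 3268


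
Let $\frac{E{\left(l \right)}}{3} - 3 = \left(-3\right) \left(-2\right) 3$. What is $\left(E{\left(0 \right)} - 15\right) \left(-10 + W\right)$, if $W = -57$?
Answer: $-3216$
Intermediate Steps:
$E{\left(l \right)} = 63$ ($E{\left(l \right)} = 9 + 3 \left(-3\right) \left(-2\right) 3 = 9 + 3 \cdot 6 \cdot 3 = 9 + 3 \cdot 18 = 9 + 54 = 63$)
$\left(E{\left(0 \right)} - 15\right) \left(-10 + W\right) = \left(63 - 15\right) \left(-10 - 57\right) = 48 \left(-67\right) = -3216$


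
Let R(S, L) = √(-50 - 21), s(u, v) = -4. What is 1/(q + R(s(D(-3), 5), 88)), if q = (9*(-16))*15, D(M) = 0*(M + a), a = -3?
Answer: -2160/4665671 - I*√71/4665671 ≈ -0.00046296 - 1.806e-6*I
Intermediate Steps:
D(M) = 0 (D(M) = 0*(M - 3) = 0*(-3 + M) = 0)
R(S, L) = I*√71 (R(S, L) = √(-71) = I*√71)
q = -2160 (q = -144*15 = -2160)
1/(q + R(s(D(-3), 5), 88)) = 1/(-2160 + I*√71)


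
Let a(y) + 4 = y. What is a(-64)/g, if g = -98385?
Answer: 68/98385 ≈ 0.00069116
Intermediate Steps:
a(y) = -4 + y
a(-64)/g = (-4 - 64)/(-98385) = -68*(-1/98385) = 68/98385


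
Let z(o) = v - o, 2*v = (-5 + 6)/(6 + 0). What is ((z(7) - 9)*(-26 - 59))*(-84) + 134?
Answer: -113511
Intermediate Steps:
v = 1/12 (v = ((-5 + 6)/(6 + 0))/2 = (1/6)/2 = (1*(⅙))/2 = (½)*(⅙) = 1/12 ≈ 0.083333)
z(o) = 1/12 - o
((z(7) - 9)*(-26 - 59))*(-84) + 134 = (((1/12 - 1*7) - 9)*(-26 - 59))*(-84) + 134 = (((1/12 - 7) - 9)*(-85))*(-84) + 134 = ((-83/12 - 9)*(-85))*(-84) + 134 = -191/12*(-85)*(-84) + 134 = (16235/12)*(-84) + 134 = -113645 + 134 = -113511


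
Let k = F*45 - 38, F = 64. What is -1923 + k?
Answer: 919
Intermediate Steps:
k = 2842 (k = 64*45 - 38 = 2880 - 38 = 2842)
-1923 + k = -1923 + 2842 = 919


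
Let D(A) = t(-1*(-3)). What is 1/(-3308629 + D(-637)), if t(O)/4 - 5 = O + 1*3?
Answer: -1/3308585 ≈ -3.0224e-7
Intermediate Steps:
t(O) = 32 + 4*O (t(O) = 20 + 4*(O + 1*3) = 20 + 4*(O + 3) = 20 + 4*(3 + O) = 20 + (12 + 4*O) = 32 + 4*O)
D(A) = 44 (D(A) = 32 + 4*(-1*(-3)) = 32 + 4*3 = 32 + 12 = 44)
1/(-3308629 + D(-637)) = 1/(-3308629 + 44) = 1/(-3308585) = -1/3308585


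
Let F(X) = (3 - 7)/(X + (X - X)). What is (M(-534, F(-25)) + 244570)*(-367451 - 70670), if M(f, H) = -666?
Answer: -106859464384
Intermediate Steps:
F(X) = -4/X (F(X) = -4/(X + 0) = -4/X)
(M(-534, F(-25)) + 244570)*(-367451 - 70670) = (-666 + 244570)*(-367451 - 70670) = 243904*(-438121) = -106859464384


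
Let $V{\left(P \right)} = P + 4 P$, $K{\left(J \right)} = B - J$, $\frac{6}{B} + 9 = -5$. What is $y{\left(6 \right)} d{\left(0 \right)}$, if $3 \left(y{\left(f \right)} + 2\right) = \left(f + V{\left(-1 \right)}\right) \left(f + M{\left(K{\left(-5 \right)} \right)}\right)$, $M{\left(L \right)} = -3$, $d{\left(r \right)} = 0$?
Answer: $0$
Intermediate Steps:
$B = - \frac{3}{7}$ ($B = \frac{6}{-9 - 5} = \frac{6}{-14} = 6 \left(- \frac{1}{14}\right) = - \frac{3}{7} \approx -0.42857$)
$K{\left(J \right)} = - \frac{3}{7} - J$
$V{\left(P \right)} = 5 P$
$y{\left(f \right)} = -2 + \frac{\left(-5 + f\right) \left(-3 + f\right)}{3}$ ($y{\left(f \right)} = -2 + \frac{\left(f + 5 \left(-1\right)\right) \left(f - 3\right)}{3} = -2 + \frac{\left(f - 5\right) \left(-3 + f\right)}{3} = -2 + \frac{\left(-5 + f\right) \left(-3 + f\right)}{3}$)
$y{\left(6 \right)} d{\left(0 \right)} = \left(3 - 16 + \frac{6^{2}}{3}\right) 0 = \left(3 - 16 + \frac{1}{3} \cdot 36\right) 0 = \left(3 - 16 + 12\right) 0 = \left(-1\right) 0 = 0$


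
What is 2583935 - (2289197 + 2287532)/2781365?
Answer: 7186861794546/2781365 ≈ 2.5839e+6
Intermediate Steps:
2583935 - (2289197 + 2287532)/2781365 = 2583935 - 4576729/2781365 = 7186861794546/2781365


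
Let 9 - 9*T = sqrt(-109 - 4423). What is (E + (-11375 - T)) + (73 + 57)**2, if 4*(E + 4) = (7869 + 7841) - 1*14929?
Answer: 22861/4 + 2*I*sqrt(1133)/9 ≈ 5715.3 + 7.48*I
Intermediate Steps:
T = 1 - 2*I*sqrt(1133)/9 (T = 1 - sqrt(-109 - 4423)/9 = 1 - 2*I*sqrt(1133)/9 ≈ 1.0 - 7.48*I)
E = 765/4 (E = -4 + ((7869 + 7841) - 1*14929)/4 = -4 + (15710 - 14929)/4 = -4 + (1/4)*781 = -4 + 781/4 = 765/4 ≈ 191.25)
(E + (-11375 - T)) + (73 + 57)**2 = (765/4 + (-11375 - (1 - 2*I*sqrt(1133)/9))) + (73 + 57)**2 = (765/4 + (-11375 + (-1 + 2*I*sqrt(1133)/9))) + 130**2 = (765/4 + (-11376 + 2*I*sqrt(1133)/9)) + 16900 = (-44739/4 + 2*I*sqrt(1133)/9) + 16900 = 22861/4 + 2*I*sqrt(1133)/9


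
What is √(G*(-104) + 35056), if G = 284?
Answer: 4*√345 ≈ 74.297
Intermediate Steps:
√(G*(-104) + 35056) = √(284*(-104) + 35056) = √(-29536 + 35056) = √5520 = 4*√345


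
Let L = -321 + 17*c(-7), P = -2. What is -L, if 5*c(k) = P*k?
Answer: 1367/5 ≈ 273.40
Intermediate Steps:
c(k) = -2*k/5 (c(k) = (-2*k)/5 = -2*k/5)
L = -1367/5 (L = -321 + 17*(-⅖*(-7)) = -321 + 17*(14/5) = -321 + 238/5 = -1367/5 ≈ -273.40)
-L = -1*(-1367/5) = 1367/5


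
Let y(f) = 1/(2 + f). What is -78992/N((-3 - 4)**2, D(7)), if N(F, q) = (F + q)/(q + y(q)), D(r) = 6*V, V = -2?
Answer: 4779016/185 ≈ 25833.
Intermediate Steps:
D(r) = -12 (D(r) = 6*(-2) = -12)
N(F, q) = (F + q)/(q + 1/(2 + q))
-78992/N((-3 - 4)**2, D(7)) = -78992*(1 - 12*(2 - 12))/((2 - 12)*((-3 - 4)**2 - 12)) = -78992*(-(1 - 12*(-10))/(10*((-7)**2 - 12))) = -78992*(-(1 + 120)/(10*(49 - 12))) = -78992/(-10*37/121) = -78992/((1/121)*(-10)*37) = -78992/(-370/121) = -78992*(-121/370) = 4779016/185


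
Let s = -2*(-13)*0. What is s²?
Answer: 0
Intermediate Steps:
s = 0 (s = 26*0 = 0)
s² = 0² = 0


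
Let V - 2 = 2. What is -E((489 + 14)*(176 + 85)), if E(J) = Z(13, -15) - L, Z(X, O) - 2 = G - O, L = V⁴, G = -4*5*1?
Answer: 259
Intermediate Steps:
V = 4 (V = 2 + 2 = 4)
G = -20 (G = -20*1 = -20)
L = 256 (L = 4⁴ = 256)
Z(X, O) = -18 - O (Z(X, O) = 2 + (-20 - O) = -18 - O)
E(J) = -259 (E(J) = (-18 - 1*(-15)) - 1*256 = (-18 + 15) - 256 = -3 - 256 = -259)
-E((489 + 14)*(176 + 85)) = -1*(-259) = 259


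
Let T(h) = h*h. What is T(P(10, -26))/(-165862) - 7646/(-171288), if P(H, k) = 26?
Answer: 288097541/7102542564 ≈ 0.040563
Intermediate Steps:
T(h) = h²
T(P(10, -26))/(-165862) - 7646/(-171288) = 26²/(-165862) - 7646/(-171288) = 676*(-1/165862) - 7646*(-1/171288) = -338/82931 + 3823/85644 = 288097541/7102542564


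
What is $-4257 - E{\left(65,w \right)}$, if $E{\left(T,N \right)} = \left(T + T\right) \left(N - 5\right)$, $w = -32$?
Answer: $553$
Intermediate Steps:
$E{\left(T,N \right)} = 2 T \left(-5 + N\right)$
$-4257 - E{\left(65,w \right)} = -4257 - 2 \cdot 65 \left(-5 - 32\right) = -4257 - 2 \cdot 65 \left(-37\right) = -4257 - -4810 = -4257 + 4810 = 553$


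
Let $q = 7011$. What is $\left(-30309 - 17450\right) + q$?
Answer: $-40748$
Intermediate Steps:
$\left(-30309 - 17450\right) + q = \left(-30309 - 17450\right) + 7011 = -47759 + 7011 = -40748$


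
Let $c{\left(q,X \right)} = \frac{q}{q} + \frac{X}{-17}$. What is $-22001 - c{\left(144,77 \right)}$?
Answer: $- \frac{373957}{17} \approx -21997.0$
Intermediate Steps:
$c{\left(q,X \right)} = 1 - \frac{X}{17}$ ($c{\left(q,X \right)} = 1 + X \left(- \frac{1}{17}\right) = 1 - \frac{X}{17}$)
$-22001 - c{\left(144,77 \right)} = -22001 - \left(1 - \frac{77}{17}\right) = -22001 - - \frac{60}{17} = -22001 + \frac{60}{17} = - \frac{373957}{17}$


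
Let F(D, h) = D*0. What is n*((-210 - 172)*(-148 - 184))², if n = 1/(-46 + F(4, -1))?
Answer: -8042163488/23 ≈ -3.4966e+8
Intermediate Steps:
F(D, h) = 0
n = -1/46 (n = 1/(-46 + 0) = 1/(-46) = -1/46 ≈ -0.021739)
n*((-210 - 172)*(-148 - 184))² = -(-210 - 172)²*(-148 - 184)²/46 = -(-382*(-332))²/46 = -1/46*126824² = -1/46*16084326976 = -8042163488/23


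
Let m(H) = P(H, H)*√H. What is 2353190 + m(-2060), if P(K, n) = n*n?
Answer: 2353190 + 8487200*I*√515 ≈ 2.3532e+6 + 1.9261e+8*I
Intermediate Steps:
P(K, n) = n²
m(H) = H^(5/2) (m(H) = H²*√H = H^(5/2))
2353190 + m(-2060) = 2353190 + (-2060)^(5/2) = 2353190 + 8487200*I*√515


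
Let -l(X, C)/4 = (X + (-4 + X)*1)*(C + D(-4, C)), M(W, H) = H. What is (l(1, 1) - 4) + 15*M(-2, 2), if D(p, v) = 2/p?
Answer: 30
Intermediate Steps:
l(X, C) = -4*(-4 + 2*X)*(-1/2 + C) (l(X, C) = -4*(X + (-4 + X)*1)*(C + 2/(-4)) = -4*(X + (-4 + X))*(C + 2*(-1/4)) = -4*(-4 + 2*X)*(C - 1/2) = -4*(-4 + 2*X)*(-1/2 + C))
(l(1, 1) - 4) + 15*M(-2, 2) = ((-8 + 4*1 + 16*1 - 8*1*1) - 4) + 15*2 = ((-8 + 4 + 16 - 8) - 4) + 30 = (4 - 4) + 30 = 0 + 30 = 30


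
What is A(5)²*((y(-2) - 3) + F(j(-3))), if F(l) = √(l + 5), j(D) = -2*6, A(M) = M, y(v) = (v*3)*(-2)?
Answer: 225 + 25*I*√7 ≈ 225.0 + 66.144*I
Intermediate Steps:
y(v) = -6*v (y(v) = (3*v)*(-2) = -6*v)
j(D) = -12
F(l) = √(5 + l)
A(5)²*((y(-2) - 3) + F(j(-3))) = 5²*((-6*(-2) - 3) + √(5 - 12)) = 25*((12 - 3) + √(-7)) = 25*(9 + I*√7) = 225 + 25*I*√7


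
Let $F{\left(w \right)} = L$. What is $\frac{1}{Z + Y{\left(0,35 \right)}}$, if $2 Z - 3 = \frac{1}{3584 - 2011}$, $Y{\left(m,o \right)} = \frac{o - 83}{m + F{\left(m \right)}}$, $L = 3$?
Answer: $- \frac{1573}{22808} \approx -0.068967$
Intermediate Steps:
$F{\left(w \right)} = 3$
$Y{\left(m,o \right)} = \frac{-83 + o}{3 + m}$ ($Y{\left(m,o \right)} = \frac{o - 83}{m + 3} = \frac{-83 + o}{3 + m}$)
$Z = \frac{2360}{1573}$ ($Z = \frac{3}{2} + \frac{1}{2 \left(3584 - 2011\right)} = \frac{3}{2} + \frac{1}{2 \cdot 1573} = \frac{3}{2} + \frac{1}{2} \cdot \frac{1}{1573} = \frac{3}{2} + \frac{1}{3146} = \frac{2360}{1573} \approx 1.5003$)
$\frac{1}{Z + Y{\left(0,35 \right)}} = \frac{1}{\frac{2360}{1573} + \frac{-83 + 35}{3 + 0}} = \frac{1}{\frac{2360}{1573} + \frac{1}{3} \left(-48\right)} = \frac{1}{\frac{2360}{1573} - 16} = \frac{1}{- \frac{22808}{1573}} = - \frac{1573}{22808}$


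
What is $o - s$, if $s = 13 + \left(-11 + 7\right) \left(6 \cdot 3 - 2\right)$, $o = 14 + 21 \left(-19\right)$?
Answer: $-334$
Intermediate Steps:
$o = -385$ ($o = 14 - 399 = -385$)
$s = -51$ ($s = 13 - 4 \left(18 - 2\right) = 13 - 64 = -51$)
$o - s = -385 - -51 = -385 + 51 = -334$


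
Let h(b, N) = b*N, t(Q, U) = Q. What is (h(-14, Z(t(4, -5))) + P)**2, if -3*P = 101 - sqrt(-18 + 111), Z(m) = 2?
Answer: (185 - sqrt(93))**2/9 ≈ 3416.6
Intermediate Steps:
h(b, N) = N*b
P = -101/3 + sqrt(93)/3 (P = -(101 - sqrt(-18 + 111))/3 = -(101 - sqrt(93))/3 = -101/3 + sqrt(93)/3 ≈ -30.452)
(h(-14, Z(t(4, -5))) + P)**2 = (2*(-14) + (-101/3 + sqrt(93)/3))**2 = (-28 + (-101/3 + sqrt(93)/3))**2 = (-185/3 + sqrt(93)/3)**2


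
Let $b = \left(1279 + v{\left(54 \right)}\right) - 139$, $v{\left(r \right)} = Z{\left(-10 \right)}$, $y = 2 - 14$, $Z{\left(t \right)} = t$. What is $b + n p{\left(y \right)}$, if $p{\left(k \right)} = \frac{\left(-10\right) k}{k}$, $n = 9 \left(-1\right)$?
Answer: $1220$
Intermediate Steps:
$y = -12$ ($y = 2 - 14 = -12$)
$n = -9$
$p{\left(k \right)} = -10$
$v{\left(r \right)} = -10$
$b = 1130$ ($b = \left(1279 - 10\right) - 139 = 1269 - 139 = 1130$)
$b + n p{\left(y \right)} = 1130 - -90 = 1130 + 90 = 1220$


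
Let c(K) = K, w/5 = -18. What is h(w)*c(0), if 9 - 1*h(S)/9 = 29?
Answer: 0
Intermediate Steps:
w = -90 (w = 5*(-18) = -90)
h(S) = -180 (h(S) = 81 - 9*29 = 81 - 261 = -180)
h(w)*c(0) = -180*0 = 0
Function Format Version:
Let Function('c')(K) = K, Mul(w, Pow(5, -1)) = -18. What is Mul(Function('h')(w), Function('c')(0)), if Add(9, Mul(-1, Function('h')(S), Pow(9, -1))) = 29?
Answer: 0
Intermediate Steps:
w = -90 (w = Mul(5, -18) = -90)
Function('h')(S) = -180 (Function('h')(S) = Add(81, Mul(-9, 29)) = Add(81, -261) = -180)
Mul(Function('h')(w), Function('c')(0)) = Mul(-180, 0) = 0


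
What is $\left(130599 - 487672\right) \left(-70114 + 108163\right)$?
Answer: $-13586270577$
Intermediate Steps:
$\left(130599 - 487672\right) \left(-70114 + 108163\right) = \left(-357073\right) 38049 = -13586270577$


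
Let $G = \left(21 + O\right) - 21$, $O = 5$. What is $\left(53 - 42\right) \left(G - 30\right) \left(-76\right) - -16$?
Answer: $20916$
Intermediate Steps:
$G = 5$ ($G = \left(21 + 5\right) - 21 = 26 - 21 = 5$)
$\left(53 - 42\right) \left(G - 30\right) \left(-76\right) - -16 = \left(53 - 42\right) \left(5 - 30\right) \left(-76\right) - -16 = \left(53 - 42\right) \left(-25\right) \left(-76\right) + \left(-5 + 21\right) = 11 \left(-25\right) \left(-76\right) + 16 = \left(-275\right) \left(-76\right) + 16 = 20900 + 16 = 20916$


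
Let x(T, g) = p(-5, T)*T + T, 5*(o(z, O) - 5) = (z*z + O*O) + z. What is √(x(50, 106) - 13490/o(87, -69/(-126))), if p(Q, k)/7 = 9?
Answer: 10*√5858996023314974/13549813 ≈ 56.491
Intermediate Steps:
o(z, O) = 5 + z/5 + O²/5 + z²/5 (o(z, O) = 5 + ((z*z + O*O) + z)/5 = 5 + ((z² + O²) + z)/5 = 5 + ((O² + z²) + z)/5 = 5 + (z + O² + z²)/5 = 5 + (z/5 + O²/5 + z²/5) = 5 + z/5 + O²/5 + z²/5)
p(Q, k) = 63 (p(Q, k) = 7*9 = 63)
x(T, g) = 64*T (x(T, g) = 63*T + T = 64*T)
√(x(50, 106) - 13490/o(87, -69/(-126))) = √(64*50 - 13490/(5 + (⅕)*87 + (-69/(-126))²/5 + (⅕)*87²)) = √(3200 - 13490/(5 + 87/5 + (-69*(-1/126))²/5 + (⅕)*7569)) = √(3200 - 13490/(5 + 87/5 + (23/42)²/5 + 7569/5)) = √(3200 - 13490/(5 + 87/5 + (⅕)*(529/1764) + 7569/5)) = √(3200 - 13490/(5 + 87/5 + 529/8820 + 7569/5)) = √(3200 - 13490/13549813/8820) = √(3200 - 13490*8820/13549813) = √(3200 - 118981800/13549813) = √(43240419800/13549813) = 10*√5858996023314974/13549813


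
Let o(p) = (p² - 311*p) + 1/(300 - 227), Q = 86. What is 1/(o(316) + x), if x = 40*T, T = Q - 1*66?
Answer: 73/173741 ≈ 0.00042017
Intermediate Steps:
T = 20 (T = 86 - 1*66 = 86 - 66 = 20)
o(p) = 1/73 + p² - 311*p (o(p) = (p² - 311*p) + 1/73 = 1/73 + p² - 311*p)
x = 800 (x = 40*20 = 800)
1/(o(316) + x) = 1/((1/73 + 316² - 311*316) + 800) = 1/((1/73 + 99856 - 98276) + 800) = 1/(115341/73 + 800) = 1/(173741/73) = 73/173741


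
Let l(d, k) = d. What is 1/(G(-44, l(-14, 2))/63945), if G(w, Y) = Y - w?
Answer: 4263/2 ≈ 2131.5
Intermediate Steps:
1/(G(-44, l(-14, 2))/63945) = 1/((-14 - 1*(-44))/63945) = 1/((-14 + 44)*(1/63945)) = 1/(30*(1/63945)) = 1/(2/4263) = 4263/2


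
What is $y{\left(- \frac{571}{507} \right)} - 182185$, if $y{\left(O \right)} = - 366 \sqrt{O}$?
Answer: $-182185 - \frac{122 i \sqrt{1713}}{13} \approx -1.8219 \cdot 10^{5} - 388.41 i$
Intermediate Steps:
$y{\left(- \frac{571}{507} \right)} - 182185 = - 366 \sqrt{- \frac{571}{507}} - 182185 = - 366 \frac{i \sqrt{1713}}{39} - 182185 = - \frac{122 i \sqrt{1713}}{13} - 182185 = -182185 - \frac{122 i \sqrt{1713}}{13}$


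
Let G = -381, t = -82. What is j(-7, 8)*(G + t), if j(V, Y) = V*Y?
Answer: 25928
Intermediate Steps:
j(-7, 8)*(G + t) = (-7*8)*(-381 - 82) = -56*(-463) = 25928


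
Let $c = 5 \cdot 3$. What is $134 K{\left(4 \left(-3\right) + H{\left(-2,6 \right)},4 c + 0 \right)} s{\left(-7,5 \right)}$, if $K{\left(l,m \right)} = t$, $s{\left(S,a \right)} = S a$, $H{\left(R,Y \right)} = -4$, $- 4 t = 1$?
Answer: $\frac{2345}{2} \approx 1172.5$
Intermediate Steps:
$t = - \frac{1}{4}$ ($t = \left(- \frac{1}{4}\right) 1 = - \frac{1}{4} \approx -0.25$)
$c = 15$
$K{\left(l,m \right)} = - \frac{1}{4}$
$134 K{\left(4 \left(-3\right) + H{\left(-2,6 \right)},4 c + 0 \right)} s{\left(-7,5 \right)} = 134 \left(- \frac{1}{4}\right) \left(\left(-7\right) 5\right) = \left(- \frac{67}{2}\right) \left(-35\right) = \frac{2345}{2}$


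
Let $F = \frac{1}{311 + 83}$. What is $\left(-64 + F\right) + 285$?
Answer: $\frac{87075}{394} \approx 221.0$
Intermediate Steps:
$F = \frac{1}{394} \approx 0.0025381$
$\left(-64 + F\right) + 285 = \left(-64 + \frac{1}{394}\right) + 285 = - \frac{25215}{394} + 285 = \frac{87075}{394}$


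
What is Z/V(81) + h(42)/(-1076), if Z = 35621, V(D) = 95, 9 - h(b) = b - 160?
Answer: 38316131/102220 ≈ 374.84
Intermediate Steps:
h(b) = 169 - b (h(b) = 9 - (b - 160) = 9 - (-160 + b) = 9 + (160 - b) = 169 - b)
Z/V(81) + h(42)/(-1076) = 35621/95 + (169 - 1*42)/(-1076) = 35621*(1/95) + (169 - 42)*(-1/1076) = 35621/95 + 127*(-1/1076) = 35621/95 - 127/1076 = 38316131/102220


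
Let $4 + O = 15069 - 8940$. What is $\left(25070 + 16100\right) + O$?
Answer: $47295$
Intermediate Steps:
$O = 6125$ ($O = -4 + \left(15069 - 8940\right) = -4 + 6129 = 6125$)
$\left(25070 + 16100\right) + O = \left(25070 + 16100\right) + 6125 = 41170 + 6125 = 47295$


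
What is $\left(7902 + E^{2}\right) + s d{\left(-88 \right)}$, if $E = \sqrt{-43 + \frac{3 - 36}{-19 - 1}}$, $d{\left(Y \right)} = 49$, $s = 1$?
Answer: $\frac{158193}{20} \approx 7909.6$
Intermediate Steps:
$E = \frac{i \sqrt{4135}}{10}$ ($E = \sqrt{-43 - \frac{33}{-20}} = \sqrt{-43 - - \frac{33}{20}} = \sqrt{-43 + \frac{33}{20}} = \sqrt{- \frac{827}{20}} = \frac{i \sqrt{4135}}{10} \approx 6.4304 i$)
$\left(7902 + E^{2}\right) + s d{\left(-88 \right)} = \left(7902 + \left(\frac{i \sqrt{4135}}{10}\right)^{2}\right) + 1 \cdot 49 = \left(7902 - \frac{827}{20}\right) + 49 = \frac{157213}{20} + 49 = \frac{158193}{20}$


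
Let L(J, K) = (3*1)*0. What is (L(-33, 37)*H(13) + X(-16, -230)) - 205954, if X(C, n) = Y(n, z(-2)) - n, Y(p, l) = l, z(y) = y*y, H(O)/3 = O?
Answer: -205720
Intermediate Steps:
L(J, K) = 0 (L(J, K) = 3*0 = 0)
H(O) = 3*O
z(y) = y²
X(C, n) = 4 - n (X(C, n) = (-2)² - n = 4 - n)
(L(-33, 37)*H(13) + X(-16, -230)) - 205954 = (0*(3*13) + (4 - 1*(-230))) - 205954 = (0*39 + (4 + 230)) - 205954 = (0 + 234) - 205954 = 234 - 205954 = -205720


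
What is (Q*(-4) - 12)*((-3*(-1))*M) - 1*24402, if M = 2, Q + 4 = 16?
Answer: -24762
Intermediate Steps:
Q = 12 (Q = -4 + 16 = 12)
(Q*(-4) - 12)*((-3*(-1))*M) - 1*24402 = (12*(-4) - 12)*(-3*(-1)*2) - 1*24402 = (-48 - 12)*(3*2) - 24402 = -60*6 - 24402 = -360 - 24402 = -24762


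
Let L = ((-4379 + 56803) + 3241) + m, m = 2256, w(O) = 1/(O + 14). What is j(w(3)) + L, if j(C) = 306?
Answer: 58227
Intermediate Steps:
w(O) = 1/(14 + O)
L = 57921 (L = ((-4379 + 56803) + 3241) + 2256 = (52424 + 3241) + 2256 = 55665 + 2256 = 57921)
j(w(3)) + L = 306 + 57921 = 58227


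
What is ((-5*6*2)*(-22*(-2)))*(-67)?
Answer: 176880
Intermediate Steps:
((-5*6*2)*(-22*(-2)))*(-67) = (-30*2*44)*(-67) = -60*44*(-67) = -2640*(-67) = 176880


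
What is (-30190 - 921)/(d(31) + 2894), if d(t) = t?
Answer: -31111/2925 ≈ -10.636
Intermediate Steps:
(-30190 - 921)/(d(31) + 2894) = (-30190 - 921)/(31 + 2894) = -31111/2925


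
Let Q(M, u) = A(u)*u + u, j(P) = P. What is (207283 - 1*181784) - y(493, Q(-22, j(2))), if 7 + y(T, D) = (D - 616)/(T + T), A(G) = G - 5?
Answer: 12574768/493 ≈ 25507.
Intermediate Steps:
A(G) = -5 + G
Q(M, u) = u + u*(-5 + u) (Q(M, u) = (-5 + u)*u + u = u*(-5 + u) + u = u + u*(-5 + u))
y(T, D) = -7 + (-616 + D)/(2*T) (y(T, D) = -7 + (D - 616)/(T + T) = -7 + (-616 + D)/((2*T)) = -7 + (-616 + D)*(1/(2*T)) = -7 + (-616 + D)/(2*T))
(207283 - 1*181784) - y(493, Q(-22, j(2))) = (207283 - 1*181784) - (-616 + 2*(-4 + 2) - 14*493)/(2*493) = (207283 - 181784) - (-616 + 2*(-2) - 6902)/(2*493) = 25499 - (-616 - 4 - 6902)/(2*493) = 25499 - (-7522)/(2*493) = 25499 - 1*(-3761/493) = 25499 + 3761/493 = 12574768/493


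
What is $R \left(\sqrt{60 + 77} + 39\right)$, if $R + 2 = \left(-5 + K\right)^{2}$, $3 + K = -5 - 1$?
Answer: $7566 + 194 \sqrt{137} \approx 9836.7$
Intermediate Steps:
$K = -9$ ($K = -3 - 6 = -9$)
$R = 194$ ($R = -2 + \left(-5 - 9\right)^{2} = -2 + \left(-14\right)^{2} = -2 + 196 = 194$)
$R \left(\sqrt{60 + 77} + 39\right) = 194 \left(\sqrt{60 + 77} + 39\right) = 194 \left(\sqrt{137} + 39\right) = 194 \left(39 + \sqrt{137}\right) = 7566 + 194 \sqrt{137}$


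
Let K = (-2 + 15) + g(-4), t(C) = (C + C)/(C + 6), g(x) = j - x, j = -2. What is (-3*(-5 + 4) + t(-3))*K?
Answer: 15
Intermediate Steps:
g(x) = -2 - x
t(C) = 2*C/(6 + C) (t(C) = (2*C)/(6 + C) = 2*C/(6 + C))
K = 15 (K = (-2 + 15) + (-2 - 1*(-4)) = 13 + (-2 + 4) = 13 + 2 = 15)
(-3*(-5 + 4) + t(-3))*K = (-3*(-5 + 4) + 2*(-3)/(6 - 3))*15 = (-3*(-1) + 2*(-3)/3)*15 = (3 + 2*(-3)*(⅓))*15 = (3 - 2)*15 = 1*15 = 15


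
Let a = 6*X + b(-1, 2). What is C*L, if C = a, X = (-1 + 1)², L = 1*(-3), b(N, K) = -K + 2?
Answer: 0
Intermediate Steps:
b(N, K) = 2 - K
L = -3
X = 0 (X = 0² = 0)
a = 0 (a = 6*0 + (2 - 1*2) = 0 + (2 - 2) = 0 + 0 = 0)
C = 0
C*L = 0*(-3) = 0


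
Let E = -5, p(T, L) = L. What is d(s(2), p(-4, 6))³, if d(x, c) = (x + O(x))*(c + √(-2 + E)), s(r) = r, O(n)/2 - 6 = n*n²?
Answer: 2430000 + 2727000*I*√7 ≈ 2.43e+6 + 7.215e+6*I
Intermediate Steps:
O(n) = 12 + 2*n³ (O(n) = 12 + 2*(n*n²) = 12 + 2*n³)
d(x, c) = (c + I*√7)*(12 + x + 2*x³) (d(x, c) = (x + (12 + 2*x³))*(c + √(-2 - 5)) = (12 + x + 2*x³)*(c + √(-7)) = (12 + x + 2*x³)*(c + I*√7) = (c + I*√7)*(12 + x + 2*x³))
d(s(2), p(-4, 6))³ = (6*2 + 2*6*(6 + 2³) + I*2*√7 + 2*I*√7*(6 + 2³))³ = (12 + 2*6*(6 + 8) + 2*I*√7 + 2*I*√7*(6 + 8))³ = (12 + 2*6*14 + 2*I*√7 + 2*I*√7*14)³ = (12 + 168 + 2*I*√7 + 28*I*√7)³ = (180 + 30*I*√7)³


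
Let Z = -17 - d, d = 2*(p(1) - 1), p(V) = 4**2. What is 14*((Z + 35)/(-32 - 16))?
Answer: 7/2 ≈ 3.5000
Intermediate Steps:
p(V) = 16
d = 30 (d = 2*(16 - 1) = 2*15 = 30)
Z = -47 (Z = -17 - 1*30 = -17 - 30 = -47)
14*((Z + 35)/(-32 - 16)) = 14*((-47 + 35)/(-32 - 16)) = 14*(-12/(-48)) = 14*(-12*(-1/48)) = 14*(1/4) = 7/2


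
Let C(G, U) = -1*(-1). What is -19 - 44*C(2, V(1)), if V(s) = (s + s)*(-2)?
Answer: -63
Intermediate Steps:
V(s) = -4*s (V(s) = (2*s)*(-2) = -4*s)
C(G, U) = 1
-19 - 44*C(2, V(1)) = -19 - 44*1 = -19 - 44 = -63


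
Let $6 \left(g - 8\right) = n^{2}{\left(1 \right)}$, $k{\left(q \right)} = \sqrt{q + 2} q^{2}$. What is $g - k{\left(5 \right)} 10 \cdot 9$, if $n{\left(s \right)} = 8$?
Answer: $\frac{56}{3} - 2250 \sqrt{7} \approx -5934.3$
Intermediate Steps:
$k{\left(q \right)} = q^{2} \sqrt{2 + q}$ ($k{\left(q \right)} = \sqrt{2 + q} q^{2} = q^{2} \sqrt{2 + q}$)
$g = \frac{56}{3}$ ($g = 8 + \frac{8^{2}}{6} = 8 + \frac{1}{6} \cdot 64 = 8 + \frac{32}{3} = \frac{56}{3} \approx 18.667$)
$g - k{\left(5 \right)} 10 \cdot 9 = \frac{56}{3} - 5^{2} \sqrt{2 + 5} \cdot 10 \cdot 9 = \frac{56}{3} - 25 \sqrt{7} \cdot 10 \cdot 9 = \frac{56}{3} - 250 \sqrt{7} \cdot 9 = \frac{56}{3} - 2250 \sqrt{7}$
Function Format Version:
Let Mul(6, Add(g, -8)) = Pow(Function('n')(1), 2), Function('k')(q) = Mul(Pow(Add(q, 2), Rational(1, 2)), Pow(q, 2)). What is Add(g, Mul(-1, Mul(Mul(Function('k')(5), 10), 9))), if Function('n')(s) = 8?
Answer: Add(Rational(56, 3), Mul(-2250, Pow(7, Rational(1, 2)))) ≈ -5934.3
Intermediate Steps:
Function('k')(q) = Mul(Pow(q, 2), Pow(Add(2, q), Rational(1, 2))) (Function('k')(q) = Mul(Pow(Add(2, q), Rational(1, 2)), Pow(q, 2)) = Mul(Pow(q, 2), Pow(Add(2, q), Rational(1, 2))))
g = Rational(56, 3) (g = Add(8, Mul(Rational(1, 6), Pow(8, 2))) = Add(8, Mul(Rational(1, 6), 64)) = Add(8, Rational(32, 3)) = Rational(56, 3) ≈ 18.667)
Add(g, Mul(-1, Mul(Mul(Function('k')(5), 10), 9))) = Add(Rational(56, 3), Mul(-1, Mul(Mul(Mul(Pow(5, 2), Pow(Add(2, 5), Rational(1, 2))), 10), 9))) = Add(Rational(56, 3), Mul(-1, Mul(Mul(Mul(25, Pow(7, Rational(1, 2))), 10), 9))) = Add(Rational(56, 3), Mul(-1, Mul(Mul(250, Pow(7, Rational(1, 2))), 9))) = Add(Rational(56, 3), Mul(-1, Mul(2250, Pow(7, Rational(1, 2))))) = Add(Rational(56, 3), Mul(-2250, Pow(7, Rational(1, 2))))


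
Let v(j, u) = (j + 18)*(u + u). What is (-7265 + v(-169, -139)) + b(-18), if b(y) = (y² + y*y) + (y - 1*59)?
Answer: 35284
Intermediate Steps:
b(y) = -59 + y + 2*y² (b(y) = (y² + y²) + (y - 59) = 2*y² + (-59 + y) = -59 + y + 2*y²)
v(j, u) = 2*u*(18 + j) (v(j, u) = (18 + j)*(2*u) = 2*u*(18 + j))
(-7265 + v(-169, -139)) + b(-18) = (-7265 + 2*(-139)*(18 - 169)) + (-59 - 18 + 2*(-18)²) = (-7265 + 2*(-139)*(-151)) + (-59 - 18 + 2*324) = (-7265 + 41978) + (-59 - 18 + 648) = 34713 + 571 = 35284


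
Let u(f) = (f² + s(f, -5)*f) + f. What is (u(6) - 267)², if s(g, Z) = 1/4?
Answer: 199809/4 ≈ 49952.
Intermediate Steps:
s(g, Z) = ¼
u(f) = f² + 5*f/4 (u(f) = (f² + f/4) + f = f² + 5*f/4)
(u(6) - 267)² = ((¼)*6*(5 + 4*6) - 267)² = ((¼)*6*(5 + 24) - 267)² = ((¼)*6*29 - 267)² = (87/2 - 267)² = (-447/2)² = 199809/4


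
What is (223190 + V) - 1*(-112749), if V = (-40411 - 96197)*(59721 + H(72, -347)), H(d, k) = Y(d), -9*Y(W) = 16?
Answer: -24473362711/3 ≈ -8.1578e+9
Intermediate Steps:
Y(W) = -16/9 (Y(W) = -1/9*16 = -16/9)
H(d, k) = -16/9
V = -24474370528/3 (V = (-40411 - 96197)*(59721 - 16/9) = -136608*537473/9 = -24474370528/3 ≈ -8.1581e+9)
(223190 + V) - 1*(-112749) = (223190 - 24474370528/3) - 1*(-112749) = -24473700958/3 + 112749 = -24473362711/3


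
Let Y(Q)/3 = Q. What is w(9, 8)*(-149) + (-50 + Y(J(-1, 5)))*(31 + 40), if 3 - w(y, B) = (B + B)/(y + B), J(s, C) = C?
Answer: -47460/17 ≈ -2791.8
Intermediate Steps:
w(y, B) = 3 - 2*B/(B + y) (w(y, B) = 3 - (B + B)/(y + B) = 3 - 2*B/(B + y))
Y(Q) = 3*Q
w(9, 8)*(-149) + (-50 + Y(J(-1, 5)))*(31 + 40) = ((8 + 3*9)/(8 + 9))*(-149) + (-50 + 3*5)*(31 + 40) = ((8 + 27)/17)*(-149) + (-50 + 15)*71 = ((1/17)*35)*(-149) - 35*71 = (35/17)*(-149) - 2485 = -5215/17 - 2485 = -47460/17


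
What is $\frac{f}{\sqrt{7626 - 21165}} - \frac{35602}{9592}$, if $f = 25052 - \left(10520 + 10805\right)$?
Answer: $- \frac{17801}{4796} - \frac{3727 i \sqrt{13539}}{13539} \approx -3.7116 - 32.031 i$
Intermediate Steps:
$f = 3727$ ($f = 25052 - 21325 = 3727$)
$\frac{f}{\sqrt{7626 - 21165}} - \frac{35602}{9592} = \frac{3727}{\sqrt{7626 - 21165}} - \frac{35602}{9592} = \frac{3727}{\sqrt{-13539}} - \frac{17801}{4796} = \frac{3727}{i \sqrt{13539}} - \frac{17801}{4796} = 3727 \left(- \frac{i \sqrt{13539}}{13539}\right) - \frac{17801}{4796} = - \frac{3727 i \sqrt{13539}}{13539} - \frac{17801}{4796} = - \frac{17801}{4796} - \frac{3727 i \sqrt{13539}}{13539}$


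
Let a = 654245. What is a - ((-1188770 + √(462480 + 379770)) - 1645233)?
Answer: 3488248 - 5*√33690 ≈ 3.4873e+6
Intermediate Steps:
a - ((-1188770 + √(462480 + 379770)) - 1645233) = 654245 - ((-1188770 + √(462480 + 379770)) - 1645233) = 654245 - ((-1188770 + √842250) - 1645233) = 654245 - ((-1188770 + 5*√33690) - 1645233) = 654245 - (-2834003 + 5*√33690) = 654245 + (2834003 - 5*√33690) = 3488248 - 5*√33690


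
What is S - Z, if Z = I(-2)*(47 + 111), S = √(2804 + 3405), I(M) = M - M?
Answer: √6209 ≈ 78.797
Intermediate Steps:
I(M) = 0
S = √6209 ≈ 78.797
Z = 0 (Z = 0*(47 + 111) = 0*158 = 0)
S - Z = √6209 - 1*0 = √6209 + 0 = √6209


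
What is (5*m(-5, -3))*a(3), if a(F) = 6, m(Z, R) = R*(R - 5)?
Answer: 720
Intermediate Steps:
m(Z, R) = R*(-5 + R)
(5*m(-5, -3))*a(3) = (5*(-3*(-5 - 3)))*6 = (5*(-3*(-8)))*6 = (5*24)*6 = 120*6 = 720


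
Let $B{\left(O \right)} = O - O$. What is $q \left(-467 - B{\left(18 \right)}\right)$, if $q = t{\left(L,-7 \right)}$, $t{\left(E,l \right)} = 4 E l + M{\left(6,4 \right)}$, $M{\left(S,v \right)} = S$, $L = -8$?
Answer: $-107410$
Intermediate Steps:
$B{\left(O \right)} = 0$
$t{\left(E,l \right)} = 6 + 4 E l$ ($t{\left(E,l \right)} = 4 E l + 6 = 6 + 4 E l$)
$q = 230$ ($q = 6 + 4 \left(-8\right) \left(-7\right) = 6 + 224 = 230$)
$q \left(-467 - B{\left(18 \right)}\right) = 230 \left(-467 - 0\right) = 230 \left(-467 + 0\right) = 230 \left(-467\right) = -107410$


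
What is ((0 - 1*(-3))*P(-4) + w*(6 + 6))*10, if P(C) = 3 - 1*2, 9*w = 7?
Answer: 370/3 ≈ 123.33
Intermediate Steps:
w = 7/9 (w = (1/9)*7 = 7/9 ≈ 0.77778)
P(C) = 1 (P(C) = 3 - 2 = 1)
((0 - 1*(-3))*P(-4) + w*(6 + 6))*10 = ((0 - 1*(-3))*1 + 7*(6 + 6)/9)*10 = ((0 + 3)*1 + (7/9)*12)*10 = (3*1 + 28/3)*10 = (3 + 28/3)*10 = (37/3)*10 = 370/3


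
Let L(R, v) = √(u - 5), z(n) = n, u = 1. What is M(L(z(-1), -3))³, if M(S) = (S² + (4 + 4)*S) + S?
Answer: 3824 - 4968*I ≈ 3824.0 - 4968.0*I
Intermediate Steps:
L(R, v) = 2*I (L(R, v) = √(1 - 5) = √(-4) = 2*I)
M(S) = S² + 9*S (M(S) = (S² + 8*S) + S = S² + 9*S)
M(L(z(-1), -3))³ = ((2*I)*(9 + 2*I))³ = (2*I*(9 + 2*I))³ = -8*I*(9 + 2*I)³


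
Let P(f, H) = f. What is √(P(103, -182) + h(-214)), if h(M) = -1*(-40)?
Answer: √143 ≈ 11.958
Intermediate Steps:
h(M) = 40
√(P(103, -182) + h(-214)) = √(103 + 40) = √143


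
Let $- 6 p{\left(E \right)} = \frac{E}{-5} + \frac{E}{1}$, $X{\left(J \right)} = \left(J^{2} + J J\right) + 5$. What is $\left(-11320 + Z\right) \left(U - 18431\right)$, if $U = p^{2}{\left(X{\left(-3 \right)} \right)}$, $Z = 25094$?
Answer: $- \frac{57091287866}{225} \approx -2.5374 \cdot 10^{8}$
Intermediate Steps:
$X{\left(J \right)} = 5 + 2 J^{2}$ ($X{\left(J \right)} = \left(J^{2} + J^{2}\right) + 5 = 2 J^{2} + 5 = 5 + 2 J^{2}$)
$p{\left(E \right)} = - \frac{2 E}{15}$ ($p{\left(E \right)} = - \frac{\frac{E}{-5} + \frac{E}{1}}{6} = - \frac{E \left(- \frac{1}{5}\right) + E 1}{6} = - \frac{- \frac{E}{5} + E}{6} = - \frac{\frac{4}{5} E}{6} = - \frac{2 E}{15}$)
$U = \frac{2116}{225}$ ($U = \left(- \frac{2 \left(5 + 2 \left(-3\right)^{2}\right)}{15}\right)^{2} = \left(- \frac{2 \left(5 + 2 \cdot 9\right)}{15}\right)^{2} = \left(- \frac{2 \left(5 + 18\right)}{15}\right)^{2} = \left(\left(- \frac{2}{15}\right) 23\right)^{2} = \left(- \frac{46}{15}\right)^{2} = \frac{2116}{225} \approx 9.4044$)
$\left(-11320 + Z\right) \left(U - 18431\right) = \left(-11320 + 25094\right) \left(\frac{2116}{225} - 18431\right) = 13774 \left(- \frac{4144859}{225}\right) = - \frac{57091287866}{225}$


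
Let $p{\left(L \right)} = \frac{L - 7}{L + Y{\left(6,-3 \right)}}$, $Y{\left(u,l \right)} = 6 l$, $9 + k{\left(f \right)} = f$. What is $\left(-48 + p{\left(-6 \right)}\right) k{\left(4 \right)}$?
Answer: $\frac{5695}{24} \approx 237.29$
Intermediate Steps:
$k{\left(f \right)} = -9 + f$
$p{\left(L \right)} = \frac{-7 + L}{-18 + L}$ ($p{\left(L \right)} = \frac{L - 7}{L + 6 \left(-3\right)} = \frac{-7 + L}{L - 18} = \frac{-7 + L}{-18 + L}$)
$\left(-48 + p{\left(-6 \right)}\right) k{\left(4 \right)} = \left(-48 + \frac{-7 - 6}{-18 - 6}\right) \left(-9 + 4\right) = \left(-48 + \frac{1}{-24} \left(-13\right)\right) \left(-5\right) = \left(-48 - - \frac{13}{24}\right) \left(-5\right) = \left(-48 + \frac{13}{24}\right) \left(-5\right) = \left(- \frac{1139}{24}\right) \left(-5\right) = \frac{5695}{24}$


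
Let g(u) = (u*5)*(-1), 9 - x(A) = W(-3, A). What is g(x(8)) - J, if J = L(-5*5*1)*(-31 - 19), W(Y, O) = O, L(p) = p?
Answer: -1255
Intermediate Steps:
x(A) = 9 - A
g(u) = -5*u (g(u) = (5*u)*(-1) = -5*u)
J = 1250 (J = (-5*5*1)*(-31 - 19) = -25*1*(-50) = -25*(-50) = 1250)
g(x(8)) - J = -5*(9 - 1*8) - 1*1250 = -5*(9 - 8) - 1250 = -5*1 - 1250 = -5 - 1250 = -1255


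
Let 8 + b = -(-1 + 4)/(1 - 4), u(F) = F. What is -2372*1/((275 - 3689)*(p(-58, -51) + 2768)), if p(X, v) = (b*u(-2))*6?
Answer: 593/2434182 ≈ 0.00024361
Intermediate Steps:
b = -7 (b = -8 - (-1 + 4)/(1 - 4) = -8 - 3/(-3) = -8 - 3*(-1)/3 = -8 - 1*(-1) = -8 + 1 = -7)
p(X, v) = 84 (p(X, v) = -7*(-2)*6 = 14*6 = 84)
-2372*1/((275 - 3689)*(p(-58, -51) + 2768)) = -2372*1/((84 + 2768)*(275 - 3689)) = -2372/(2852*(-3414)) = -2372/(-9736728) = -2372*(-1/9736728) = 593/2434182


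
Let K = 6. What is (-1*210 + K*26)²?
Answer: 2916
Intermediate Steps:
(-1*210 + K*26)² = (-1*210 + 6*26)² = (-210 + 156)² = (-54)² = 2916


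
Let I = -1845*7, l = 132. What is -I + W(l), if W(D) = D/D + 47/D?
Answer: 1704959/132 ≈ 12916.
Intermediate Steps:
I = -12915
W(D) = 1 + 47/D
-I + W(l) = -1*(-12915) + (47 + 132)/132 = 12915 + (1/132)*179 = 12915 + 179/132 = 1704959/132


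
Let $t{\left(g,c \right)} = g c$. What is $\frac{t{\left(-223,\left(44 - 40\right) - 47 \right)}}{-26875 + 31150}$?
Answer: $\frac{9589}{4275} \approx 2.243$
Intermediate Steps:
$t{\left(g,c \right)} = c g$
$\frac{t{\left(-223,\left(44 - 40\right) - 47 \right)}}{-26875 + 31150} = \frac{\left(\left(44 - 40\right) - 47\right) \left(-223\right)}{-26875 + 31150} = \frac{\left(\left(44 - 40\right) - 47\right) \left(-223\right)}{4275} = \left(4 - 47\right) \left(-223\right) \frac{1}{4275} = \left(-43\right) \left(-223\right) \frac{1}{4275} = 9589 \cdot \frac{1}{4275} = \frac{9589}{4275}$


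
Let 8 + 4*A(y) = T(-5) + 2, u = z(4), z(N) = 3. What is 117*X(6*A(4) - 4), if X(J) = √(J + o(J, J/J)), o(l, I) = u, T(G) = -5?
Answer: 117*I*√70/2 ≈ 489.45*I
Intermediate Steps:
u = 3
A(y) = -11/4 (A(y) = -2 + (-5 + 2)/4 = -2 + (¼)*(-3) = -2 - ¾ = -11/4)
o(l, I) = 3
X(J) = √(3 + J) (X(J) = √(J + 3) = √(3 + J))
117*X(6*A(4) - 4) = 117*√(3 + (6*(-11/4) - 4)) = 117*√(3 + (-33/2 - 4)) = 117*√(3 - 41/2) = 117*√(-35/2) = 117*(I*√70/2) = 117*I*√70/2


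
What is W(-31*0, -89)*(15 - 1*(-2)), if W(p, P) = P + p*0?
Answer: -1513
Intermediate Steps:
W(p, P) = P (W(p, P) = P + 0 = P)
W(-31*0, -89)*(15 - 1*(-2)) = -89*(15 - 1*(-2)) = -89*(15 + 2) = -89*17 = -1513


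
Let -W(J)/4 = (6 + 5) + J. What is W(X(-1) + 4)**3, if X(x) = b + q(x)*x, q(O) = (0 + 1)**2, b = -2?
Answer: -110592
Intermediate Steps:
q(O) = 1 (q(O) = 1**2 = 1)
X(x) = -2 + x (X(x) = -2 + 1*x = -2 + x)
W(J) = -44 - 4*J (W(J) = -4*((6 + 5) + J) = -4*(11 + J) = -44 - 4*J)
W(X(-1) + 4)**3 = (-44 - 4*((-2 - 1) + 4))**3 = (-44 - 4*(-3 + 4))**3 = (-44 - 4*1)**3 = (-44 - 4)**3 = (-48)**3 = -110592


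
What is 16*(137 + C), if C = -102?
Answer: 560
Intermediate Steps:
16*(137 + C) = 16*(137 - 102) = 16*35 = 560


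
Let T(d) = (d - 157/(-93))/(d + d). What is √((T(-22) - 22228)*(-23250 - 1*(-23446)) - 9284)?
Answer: I*√4569021621285/1023 ≈ 2089.5*I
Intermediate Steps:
T(d) = (157/93 + d)/(2*d) (T(d) = (d - 157*(-1/93))/((2*d)) = (d + 157/93)*(1/(2*d)) = (157/93 + d)*(1/(2*d)) = (157/93 + d)/(2*d))
√((T(-22) - 22228)*(-23250 - 1*(-23446)) - 9284) = √(((1/186)*(157 + 93*(-22))/(-22) - 22228)*(-23250 - 1*(-23446)) - 9284) = √(((1/186)*(-1/22)*(157 - 2046) - 22228)*(-23250 + 23446) - 9284) = √(((1/186)*(-1/22)*(-1889) - 22228)*196 - 9284) = √((1889/4092 - 22228)*196 - 9284) = √(-90955087/4092*196 - 9284) = √(-4456799263/1023 - 9284) = √(-4466296795/1023) = I*√4569021621285/1023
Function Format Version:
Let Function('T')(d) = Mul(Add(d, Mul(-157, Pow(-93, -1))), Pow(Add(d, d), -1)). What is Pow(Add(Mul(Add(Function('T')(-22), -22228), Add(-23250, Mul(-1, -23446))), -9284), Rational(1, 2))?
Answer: Mul(Rational(1, 1023), I, Pow(4569021621285, Rational(1, 2))) ≈ Mul(2089.5, I)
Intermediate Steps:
Function('T')(d) = Mul(Rational(1, 2), Pow(d, -1), Add(Rational(157, 93), d)) (Function('T')(d) = Mul(Add(d, Mul(-157, Rational(-1, 93))), Pow(Mul(2, d), -1)) = Mul(Add(d, Rational(157, 93)), Mul(Rational(1, 2), Pow(d, -1))) = Mul(Add(Rational(157, 93), d), Mul(Rational(1, 2), Pow(d, -1))) = Mul(Rational(1, 2), Pow(d, -1), Add(Rational(157, 93), d)))
Pow(Add(Mul(Add(Function('T')(-22), -22228), Add(-23250, Mul(-1, -23446))), -9284), Rational(1, 2)) = Pow(Add(Mul(Add(Mul(Rational(1, 186), Pow(-22, -1), Add(157, Mul(93, -22))), -22228), Add(-23250, Mul(-1, -23446))), -9284), Rational(1, 2)) = Pow(Add(Mul(Add(Mul(Rational(1, 186), Rational(-1, 22), Add(157, -2046)), -22228), Add(-23250, 23446)), -9284), Rational(1, 2)) = Pow(Add(Mul(Add(Mul(Rational(1, 186), Rational(-1, 22), -1889), -22228), 196), -9284), Rational(1, 2)) = Pow(Add(Mul(Add(Rational(1889, 4092), -22228), 196), -9284), Rational(1, 2)) = Pow(Add(Mul(Rational(-90955087, 4092), 196), -9284), Rational(1, 2)) = Pow(Add(Rational(-4456799263, 1023), -9284), Rational(1, 2)) = Pow(Rational(-4466296795, 1023), Rational(1, 2)) = Mul(Rational(1, 1023), I, Pow(4569021621285, Rational(1, 2)))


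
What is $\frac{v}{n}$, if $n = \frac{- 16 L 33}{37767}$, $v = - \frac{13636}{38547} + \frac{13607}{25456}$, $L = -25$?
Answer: $\frac{2233175462657}{4317510700800} \approx 0.51724$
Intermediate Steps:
$v = \frac{177391013}{981252432}$ ($v = \left(-13636\right) \frac{1}{38547} + 13607 \cdot \frac{1}{25456} = - \frac{13636}{38547} + \frac{13607}{25456} = \frac{177391013}{981252432} \approx 0.18078$)
$n = \frac{4400}{12589}$ ($n = \frac{\left(-16\right) \left(-25\right) 33}{37767} = 400 \cdot 33 \cdot \frac{1}{37767} = 13200 \cdot \frac{1}{37767} = \frac{4400}{12589} \approx 0.34951$)
$\frac{v}{n} = \frac{177391013}{981252432 \cdot \frac{4400}{12589}} = \frac{177391013}{981252432} \cdot \frac{12589}{4400} = \frac{2233175462657}{4317510700800}$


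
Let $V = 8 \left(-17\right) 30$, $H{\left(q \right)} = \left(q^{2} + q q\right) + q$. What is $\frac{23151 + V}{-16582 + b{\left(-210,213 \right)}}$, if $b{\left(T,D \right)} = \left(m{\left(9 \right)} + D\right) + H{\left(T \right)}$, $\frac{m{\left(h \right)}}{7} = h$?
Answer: $\frac{19071}{71684} \approx 0.26604$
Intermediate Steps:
$H{\left(q \right)} = q + 2 q^{2}$ ($H{\left(q \right)} = \left(q^{2} + q^{2}\right) + q = 2 q^{2} + q = q + 2 q^{2}$)
$m{\left(h \right)} = 7 h$
$b{\left(T,D \right)} = 63 + D + T \left(1 + 2 T\right)$ ($b{\left(T,D \right)} = \left(7 \cdot 9 + D\right) + T \left(1 + 2 T\right) = \left(63 + D\right) + T \left(1 + 2 T\right) = 63 + D + T \left(1 + 2 T\right)$)
$V = -4080$ ($V = \left(-136\right) 30 = -4080$)
$\frac{23151 + V}{-16582 + b{\left(-210,213 \right)}} = \frac{23151 - 4080}{-16582 + \left(63 + 213 - 210 \left(1 + 2 \left(-210\right)\right)\right)} = \frac{19071}{-16582 + \left(63 + 213 - 210 \left(1 - 420\right)\right)} = \frac{19071}{-16582 + \left(63 + 213 - -87990\right)} = \frac{19071}{-16582 + \left(63 + 213 + 87990\right)} = \frac{19071}{-16582 + 88266} = \frac{19071}{71684}$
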